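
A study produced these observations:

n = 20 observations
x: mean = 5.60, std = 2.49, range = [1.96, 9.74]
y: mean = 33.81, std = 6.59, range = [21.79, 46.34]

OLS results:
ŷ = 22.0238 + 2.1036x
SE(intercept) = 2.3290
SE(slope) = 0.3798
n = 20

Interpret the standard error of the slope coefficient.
The slope 2.1036 is pinned down to within about ±0.3798 (one SE) by these data — relative uncertainty 18.1%, i.e. precise.

What SE measures:
- The standard error quantifies the sampling variability of the coefficient estimate
- It is the estimated standard deviation of β̂₁ across hypothetical repeated samples of the same size
- Smaller SE → more precise estimate

Relative precision:
- SE / |β̂₁| = 0.3798 / 2.1036 = 18.1%
- Rule of thumb (under 20%: precise; 20% to under 50%: moderately precise; 50% or more: imprecise) → precise

Link to interval estimation: a confidence interval for β₁ is β̂₁ ± t* × 0.3798, so SE sets the half-width per unit of t*.

What drives SE(β̂₁): larger n (here n = 20) → smaller SE; more residual scatter → larger SE; wider spread of x values → smaller SE.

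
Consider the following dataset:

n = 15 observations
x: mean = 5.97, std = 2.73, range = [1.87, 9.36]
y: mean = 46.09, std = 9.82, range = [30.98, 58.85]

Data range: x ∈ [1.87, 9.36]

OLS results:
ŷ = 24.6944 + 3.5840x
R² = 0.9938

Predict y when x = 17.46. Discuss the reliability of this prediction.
The equation gives ŷ = 87.2710; however x = 17.46 is 8.10 units above the observed range, so this extrapolated value should not be trusted.

Prediction calculation:
ŷ = 24.6944 + 3.5840 × 17.46
ŷ = 87.2710

Reliability:
- Data range: x ∈ [1.87, 9.36]
- Prediction point: x = 17.46 is 8.10 units above the observed range → this is EXTRAPOLATION, not interpolation

Why that matters here:
- The standard error of prediction grows with (x − x̄)², and x = 17.46 is far from x̄ = 5.97
- The linear relationship may not hold outside the observed range

The R² = 0.9938 only validates the fit within [1.87, 9.36]; treat ŷ = 87.2710 with caution.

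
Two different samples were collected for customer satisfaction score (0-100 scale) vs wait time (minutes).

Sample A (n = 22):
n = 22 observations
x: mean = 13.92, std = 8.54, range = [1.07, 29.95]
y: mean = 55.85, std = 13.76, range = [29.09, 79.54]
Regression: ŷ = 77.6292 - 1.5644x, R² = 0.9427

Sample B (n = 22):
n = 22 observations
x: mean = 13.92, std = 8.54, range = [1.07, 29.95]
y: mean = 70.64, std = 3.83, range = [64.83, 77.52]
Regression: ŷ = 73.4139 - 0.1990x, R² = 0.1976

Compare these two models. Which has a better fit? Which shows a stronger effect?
Model A has the better fit (R² = 0.9427 vs 0.1976). Model A shows the stronger effect (|β₁| = 1.5644 vs 0.1990).

Model Comparison:

Which explains more variance? (R²)
- Model A: R² = 0.9427 → 94.27% of variance in satisfaction score explained
- Model B: R² = 0.1976 → 19.76% of variance in satisfaction score explained
- 0.9427 > 0.1976 → Model A has the better fit

Which has the larger per-minute effect? (|β₁|)
- Model A: β₁ = -1.5644 → predicted satisfaction score falls 1.5644 points per additional minute of wait time
- Model B: β₁ = -0.1990 → predicted satisfaction score falls 0.1990 points per additional minute of wait time
- |-1.5644| > |-0.1990| → Model A shows the stronger marginal effect

Note: R² measures how tightly points cluster around the line; β₁ measures how steep the line is — they answer different questions.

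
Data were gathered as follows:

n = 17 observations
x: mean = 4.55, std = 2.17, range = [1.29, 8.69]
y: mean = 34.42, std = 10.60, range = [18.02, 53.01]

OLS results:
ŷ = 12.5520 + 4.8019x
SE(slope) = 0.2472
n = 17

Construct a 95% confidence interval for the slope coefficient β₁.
The 95% CI for β₁ is (4.2750, 5.3288)

Confidence interval for the slope:

The 95% CI for β₁ is: β̂₁ ± t*(α/2, n-2) × SE(β̂₁)

Step 1: Find critical t-value
- Confidence level = 0.95
- Degrees of freedom = n - 2 = 17 - 2 = 15
- t*(α/2, 15) = 2.1314

Step 2: Calculate margin of error
Margin = 2.1314 × 0.2472 = 0.5269

Step 3: Construct interval
CI = 4.8019 ± 0.5269
CI = (4.2750, 5.3288)

Interpretation: intervals built this way capture the true β₁ in 95% of repeated samples; here the plausible range for the per-unit effect of x on y is 4.2750 to 5.3288.
Since 0 is outside the interval, a two-sided test at α = 0.05 would reject H₀: β₁ = 0.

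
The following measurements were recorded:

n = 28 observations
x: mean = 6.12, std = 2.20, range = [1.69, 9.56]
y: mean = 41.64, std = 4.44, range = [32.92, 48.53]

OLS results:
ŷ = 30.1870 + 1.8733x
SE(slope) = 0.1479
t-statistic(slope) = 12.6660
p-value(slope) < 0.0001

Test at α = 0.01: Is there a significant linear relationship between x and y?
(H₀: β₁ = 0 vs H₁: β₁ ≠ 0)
Since p-value < 0.0001 < α = 0.01, reject H₀ — the slope is significantly different from 0.

Hypothesis test for the slope coefficient:

H₀: β₁ = 0 (no linear relationship)
H₁: β₁ ≠ 0 (linear relationship exists)

Test statistic: t = β̂₁ / SE(β̂₁) = 1.8733 / 0.1479 = 12.6660

The p-value (<0.0001) is the probability, under H₀, of a t-statistic at least as extreme as |t| = 12.6660 (two-sided, df = n − 2 = 26).

Decision rule: reject H₀ if p-value < α.
p-value < 0.0001 < α = 0.01 → reject H₀.

There is sufficient evidence at the 1% significance level to conclude that a linear relationship exists between x and y.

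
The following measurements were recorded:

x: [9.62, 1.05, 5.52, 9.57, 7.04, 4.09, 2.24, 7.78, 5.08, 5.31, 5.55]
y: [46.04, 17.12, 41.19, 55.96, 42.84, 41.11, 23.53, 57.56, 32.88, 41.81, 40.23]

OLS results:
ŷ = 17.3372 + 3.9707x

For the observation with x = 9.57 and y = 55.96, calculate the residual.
Residual = 0.6232

The residual is the difference between the actual value and the predicted value:

Residual = y - ŷ

Step 1: Calculate predicted value
ŷ = 17.3372 + 3.9707 × 9.57
ŷ = 55.3368

Step 2: Calculate residual
Residual = 55.96 - 55.3368
Residual = 0.6232

Interpretation: the model underestimates the actual value by 0.6232 at this point (positive residual → observation lies above the fitted line).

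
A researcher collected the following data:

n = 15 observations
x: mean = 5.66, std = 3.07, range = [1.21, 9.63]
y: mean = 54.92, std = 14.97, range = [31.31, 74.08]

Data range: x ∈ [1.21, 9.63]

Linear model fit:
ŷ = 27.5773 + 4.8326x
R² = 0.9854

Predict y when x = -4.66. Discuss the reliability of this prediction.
The equation gives ŷ = 5.0574; however x = -4.66 is 5.87 units below the observed range, so this extrapolated value should not be trusted.

Prediction calculation:
ŷ = 27.5773 + 4.8326 × (-4.66)
ŷ = 5.0574

Reliability:
- Data range: x ∈ [1.21, 9.63]
- Prediction point: x = -4.66 is 5.87 units below the observed range → this is EXTRAPOLATION, not interpolation

Why that matters here:
- The standard error of prediction grows with (x − x̄)², and x = -4.66 is far from x̄ = 5.66
- Real relationships often flatten, saturate, or turn nonlinear at extremes
- The linear relationship may not hold outside the observed range

Report the number if required, but flag clearly that it is an extrapolation.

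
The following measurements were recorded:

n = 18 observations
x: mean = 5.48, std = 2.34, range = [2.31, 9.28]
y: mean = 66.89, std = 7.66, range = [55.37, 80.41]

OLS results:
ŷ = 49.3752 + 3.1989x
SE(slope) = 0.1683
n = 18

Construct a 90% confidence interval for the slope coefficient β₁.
The 90% CI for β₁ is (2.9051, 3.4927)

Confidence interval for the slope:

The 90% CI for β₁ is: β̂₁ ± t*(α/2, n-2) × SE(β̂₁)

Step 1: Find critical t-value
- Confidence level = 0.9
- Degrees of freedom = n - 2 = 18 - 2 = 16
- t*(α/2, 16) = 1.7459

Step 2: Calculate margin of error
Margin = 1.7459 × 0.1683 = 0.2938

Step 3: Construct interval
CI = 3.1989 ± 0.2938
CI = (2.9051, 3.4927)

Interpretation: We are 90% confident that the true slope β₁ lies between 2.9051 and 3.4927.
Since 0 is outside the interval, a two-sided test at α = 0.10 would reject H₀: β₁ = 0.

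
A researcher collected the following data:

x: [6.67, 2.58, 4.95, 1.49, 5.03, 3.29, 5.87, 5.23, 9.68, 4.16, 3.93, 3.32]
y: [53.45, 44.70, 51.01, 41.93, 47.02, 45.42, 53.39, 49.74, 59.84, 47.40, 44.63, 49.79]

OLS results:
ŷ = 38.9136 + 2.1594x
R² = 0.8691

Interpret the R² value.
About 86.91% of the variability in y is accounted for by the regression on x (R² = 0.8691) — a strong linear fit.

R² (coefficient of determination) measures the proportion of variance in y explained by the regression model.

Here R² = 0.8691:
- Explained: 86.91% of the variation in y
- Unexplained (residual): 100% − 86.91% = 13.09%
- Rule of thumb (below 0.3 weak; 0.3 to below 0.7 moderate; 0.7 and above strong) → strong

Equivalently, for simple linear regression R² = r², so |r| = √0.8691 ≈ 0.9323.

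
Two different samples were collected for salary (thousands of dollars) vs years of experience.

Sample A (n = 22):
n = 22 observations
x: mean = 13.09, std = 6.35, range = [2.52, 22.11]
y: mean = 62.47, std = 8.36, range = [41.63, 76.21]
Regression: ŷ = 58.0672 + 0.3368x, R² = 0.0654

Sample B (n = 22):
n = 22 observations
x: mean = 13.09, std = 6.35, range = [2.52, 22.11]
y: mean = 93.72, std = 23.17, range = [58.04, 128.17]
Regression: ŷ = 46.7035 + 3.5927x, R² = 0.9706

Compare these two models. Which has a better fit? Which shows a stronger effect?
Model B has the better fit (R² = 0.9706 vs 0.0654). Model B shows the stronger effect (|β₁| = 3.5927 vs 0.3368).

Model Comparison:

Which explains more variance? (R²)
- Model A: R² = 0.0654 → 6.54% of variance in salary explained
- Model B: R² = 0.9706 → 97.06% of variance in salary explained
- 0.9706 > 0.0654 → Model B has the better fit

Strength of effect — compare |β₁|:
- Model A: β₁ = 0.3368 → predicted salary rises 0.3368 thousand dollars per additional year of experience
- Model B: β₁ = 3.5927 → predicted salary rises 3.5927 thousand dollars per additional year of experience
- |0.3368| < |3.5927| → Model B shows the stronger marginal effect

Notes:
- A steeper slope doesn't make a better model if the scatter around the line is large.
- The two samples could reflect different populations, time periods, or measurement quality.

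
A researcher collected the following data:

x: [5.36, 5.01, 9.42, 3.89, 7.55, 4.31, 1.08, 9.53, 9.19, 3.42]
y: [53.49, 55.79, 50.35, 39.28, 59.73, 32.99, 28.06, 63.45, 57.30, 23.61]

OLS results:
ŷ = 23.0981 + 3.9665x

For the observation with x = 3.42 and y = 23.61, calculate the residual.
Residual = -13.0535

The residual is the difference between the actual value and the predicted value:

Residual = y - ŷ

Step 1: Calculate predicted value
ŷ = 23.0981 + 3.9665 × 3.42
ŷ = 36.6635

Step 2: Calculate residual
Residual = 23.61 - 36.6635
Residual = -13.0535

Sign check: y < ŷ, so the point is below the line and the fit overestimates here.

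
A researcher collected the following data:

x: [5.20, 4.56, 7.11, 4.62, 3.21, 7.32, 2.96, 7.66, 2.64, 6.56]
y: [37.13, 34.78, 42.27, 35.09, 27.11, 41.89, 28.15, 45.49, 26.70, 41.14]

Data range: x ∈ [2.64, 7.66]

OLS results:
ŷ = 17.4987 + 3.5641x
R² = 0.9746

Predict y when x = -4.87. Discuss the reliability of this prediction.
ŷ = 0.1415 (extrapolation — x = -4.87 lies outside [2.64, 7.66], so reliability is low).

Prediction calculation:
ŷ = 17.4987 + 3.5641 × (-4.87)
ŷ = 0.1415

Reliability:
- Data range: x ∈ [2.64, 7.66]
- Prediction point: x = -4.87 is 7.51 units below the observed range → this is EXTRAPOLATION, not interpolation

Why that matters here:
- R² describes fit only over the sampled x values; it says nothing about behaviour beyond them
- The linear relationship may not hold outside the observed range
- There are no observations near this x to validate the fitted line there

Report the number if required, but flag clearly that it is an extrapolation.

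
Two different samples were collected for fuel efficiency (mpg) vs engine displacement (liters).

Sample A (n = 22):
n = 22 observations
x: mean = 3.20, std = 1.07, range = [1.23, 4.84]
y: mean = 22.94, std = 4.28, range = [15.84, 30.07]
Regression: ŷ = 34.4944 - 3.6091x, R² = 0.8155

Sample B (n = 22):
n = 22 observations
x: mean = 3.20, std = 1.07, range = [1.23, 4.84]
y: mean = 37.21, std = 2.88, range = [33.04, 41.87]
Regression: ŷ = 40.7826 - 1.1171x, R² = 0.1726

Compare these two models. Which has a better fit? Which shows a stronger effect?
Model A has the better fit (R² = 0.8155 vs 0.1726). Model A shows the stronger effect (|β₁| = 3.6091 vs 1.1171).

Model Comparison:

Goodness of fit (R²):
- Model A: R² = 0.8155 → 81.55% of variance in fuel efficiency explained
- Model B: R² = 0.1726 → 17.26% of variance in fuel efficiency explained
- 0.8155 > 0.1726 → Model A has the better fit

Effect size (slope magnitude):
- Model A: β₁ = -3.6091 → predicted fuel efficiency falls 3.6091 mpg per additional liter of engine displacement
- Model B: β₁ = -1.1171 → predicted fuel efficiency falls 1.1171 mpg per additional liter of engine displacement
- |-3.6091| > |-1.1171| → Model A shows the stronger marginal effect

Notes:
- The two samples could reflect different populations, time periods, or measurement quality.
- A better fit (higher R²) doesn't necessarily mean a more important relationship.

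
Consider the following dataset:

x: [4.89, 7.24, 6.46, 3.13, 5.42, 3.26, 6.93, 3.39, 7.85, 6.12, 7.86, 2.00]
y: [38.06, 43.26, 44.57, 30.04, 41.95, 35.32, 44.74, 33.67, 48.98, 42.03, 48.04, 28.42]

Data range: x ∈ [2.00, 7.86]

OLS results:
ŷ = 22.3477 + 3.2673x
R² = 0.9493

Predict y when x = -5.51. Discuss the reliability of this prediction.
ŷ = 4.3449, but this is extrapolation (below the data range [2.00, 7.86]) and may be unreliable.

Prediction calculation:
ŷ = 22.3477 + 3.2673 × (-5.51)
ŷ = 4.3449

Reliability:
- Data range: x ∈ [2.00, 7.86]
- Prediction point: x = -5.51 is 7.51 units below the observed range → this is EXTRAPOLATION, not interpolation

Why that matters here:
- There are no observations near this x to validate the fitted line there
- R² describes fit only over the sampled x values; it says nothing about behaviour beyond them

Report the number if required, but flag clearly that it is an extrapolation.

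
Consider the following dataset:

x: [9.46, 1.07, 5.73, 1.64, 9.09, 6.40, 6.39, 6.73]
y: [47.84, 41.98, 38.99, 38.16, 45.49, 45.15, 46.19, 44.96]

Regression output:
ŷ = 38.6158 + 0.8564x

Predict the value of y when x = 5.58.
ŷ = 43.3945

x = 5.58 lies inside the observed range [1.07, 9.46], so the fitted equation applies directly:

ŷ = 38.6158 + 0.8564 × 5.58
ŷ = 38.6158 + 4.7787
ŷ = 43.3945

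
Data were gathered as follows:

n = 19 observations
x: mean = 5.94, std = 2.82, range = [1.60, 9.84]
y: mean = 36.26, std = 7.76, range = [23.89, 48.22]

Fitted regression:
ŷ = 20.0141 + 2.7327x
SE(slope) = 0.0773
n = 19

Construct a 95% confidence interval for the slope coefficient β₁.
The 95% CI for β₁ is (2.5696, 2.8958)

Confidence interval for the slope:

The 95% CI for β₁ is: β̂₁ ± t*(α/2, n-2) × SE(β̂₁)

Step 1: Find critical t-value
- Confidence level = 0.95
- Degrees of freedom = n - 2 = 19 - 2 = 17
- t*(α/2, 17) = 2.1098

Step 2: Calculate margin of error
Margin = 2.1098 × 0.0773 = 0.1631

Step 3: Construct interval
CI = 2.7327 ± 0.1631
CI = (2.5696, 2.8958)

Interpretation: each one-unit increase in x is associated with a change in mean y of between 2.5696 and 2.8958, with 95% confidence.
Since 0 is outside the interval, a two-sided test at α = 0.05 would reject H₀: β₁ = 0.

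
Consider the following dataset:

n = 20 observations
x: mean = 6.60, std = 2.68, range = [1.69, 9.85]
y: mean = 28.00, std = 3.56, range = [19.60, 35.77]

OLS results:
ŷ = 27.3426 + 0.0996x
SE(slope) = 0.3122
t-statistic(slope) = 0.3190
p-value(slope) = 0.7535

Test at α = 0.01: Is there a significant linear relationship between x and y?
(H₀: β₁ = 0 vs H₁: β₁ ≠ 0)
p-value = 0.7535 ≥ α = 0.01, so we fail to reject H₀. The relationship is not significant.

Hypothesis test for the slope coefficient:

H₀: β₁ = 0 (no linear relationship)
H₁: β₁ ≠ 0 (linear relationship exists)

Test statistic: t = β̂₁ / SE(β̂₁) = 0.0996 / 0.3122 = 0.3190

The p-value (0.7535) is the probability, under H₀, of a t-statistic at least as extreme as |t| = 0.3190 (two-sided, df = n − 2 = 18).

Decision rule: reject H₀ if p-value < α.
p-value = 0.7535 ≥ α = 0.01 → fail to reject H₀.

At α = 0.01 the data do not provide convincing evidence of a nonzero slope.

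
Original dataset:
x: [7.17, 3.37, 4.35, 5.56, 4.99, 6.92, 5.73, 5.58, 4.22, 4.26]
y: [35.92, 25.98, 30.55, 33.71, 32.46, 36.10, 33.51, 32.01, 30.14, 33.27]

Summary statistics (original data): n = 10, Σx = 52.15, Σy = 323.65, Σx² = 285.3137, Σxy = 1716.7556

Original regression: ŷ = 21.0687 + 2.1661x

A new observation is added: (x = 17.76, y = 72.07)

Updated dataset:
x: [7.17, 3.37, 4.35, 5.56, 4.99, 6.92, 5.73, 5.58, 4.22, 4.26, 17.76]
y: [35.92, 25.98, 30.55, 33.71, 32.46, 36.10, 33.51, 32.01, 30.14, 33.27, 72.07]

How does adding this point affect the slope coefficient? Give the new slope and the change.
New slope β₁ = 3.0797 versus 2.1661 before: a change of +0.9136 (+42.2%).

x = 17.76 lies well outside the original x-range [3.37, 7.17] (x̄ ≈ 5.22), so this observation has high leverage and can move the slope substantially.

Step 1: Update the sums with the new point (n goes from 10 to 11)
Σx  = 52.15 + 17.76 = 69.91
Σy  = 323.65 + 72.07 = 395.72
Σx² = 285.3137 + 17.76² = 285.3137 + 315.4176 = 600.7313
Σxy = 1716.7556 + 17.76×72.07 = 1716.7556 + 1279.9632 = 2996.7188

Step 2: Recompute the slope with b₁ = (nΣxy − ΣxΣy) / (nΣx² − (Σx)²)
Numerator   = 11×2996.7188 − 69.91×395.72 = 32963.9068 − 27664.7852 = 5299.1216
Denominator = 11×600.7313 − 69.91² = 6608.0443 − 4887.4081 = 1720.6362
b₁(new) = 5299.1216 / 1720.6362 = 3.0797

(Same formula on the original sums: (10×1716.7556 − 52.15×323.65) / (10×285.3137 − 52.15²) = 289.2085 / 133.5145 = 2.1661, matching the given fit.)

Step 3: Change in slope
Δβ₁ = 3.0797 − 2.1661 = +0.9136
Relative change = +0.9136 / 2.1661 × 100% = +42.2%
→ the slope increases when the point is added.

A high-leverage point only changes the slope if it is off the original line; here y = 72.07 is above the original trend, so the slope increases.
In practice: refit with and without it and report both if conclusions differ; check such a point for data-entry or measurement error.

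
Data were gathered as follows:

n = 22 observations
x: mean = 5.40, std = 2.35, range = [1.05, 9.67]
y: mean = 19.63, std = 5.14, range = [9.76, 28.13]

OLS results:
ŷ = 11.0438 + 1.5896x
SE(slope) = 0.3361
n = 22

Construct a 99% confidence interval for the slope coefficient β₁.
The 99% CI for β₁ is (0.6333, 2.5459)

Confidence interval for the slope:

The 99% CI for β₁ is: β̂₁ ± t*(α/2, n-2) × SE(β̂₁)

Step 1: Find critical t-value
- Confidence level = 0.99
- Degrees of freedom = n - 2 = 22 - 2 = 20
- t*(α/2, 20) = 2.8453

Step 2: Calculate margin of error
Margin = 2.8453 × 0.3361 = 0.9563

Step 3: Construct interval
CI = 1.5896 ± 0.9563
CI = (0.6333, 2.5459)

Interpretation: each one-unit increase in x is associated with a change in mean y of between 0.6333 and 2.5459, with 99% confidence.
Both endpoints are positive, so the data support a genuinely positive slope at this confidence level.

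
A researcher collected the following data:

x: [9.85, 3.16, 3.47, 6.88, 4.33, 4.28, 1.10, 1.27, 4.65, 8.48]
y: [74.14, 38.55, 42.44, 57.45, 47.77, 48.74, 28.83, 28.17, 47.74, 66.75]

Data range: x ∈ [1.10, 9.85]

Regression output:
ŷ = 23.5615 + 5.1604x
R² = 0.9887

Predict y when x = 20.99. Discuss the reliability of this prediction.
ŷ = 131.8783 (extrapolation — x = 20.99 lies outside [1.10, 9.85], so reliability is low).

Prediction calculation:
ŷ = 23.5615 + 5.1604 × 20.99
ŷ = 131.8783

Reliability:
- Data range: x ∈ [1.10, 9.85]
- Prediction point: x = 20.99 is 11.14 units above the observed range → this is EXTRAPOLATION, not interpolation

Why that matters here:
- The standard error of prediction grows with (x − x̄)², and x = 20.99 is far from x̄ = 4.75
- Real relationships often flatten, saturate, or turn nonlinear at extremes
- There are no observations near this x to validate the fitted line there

The R² = 0.9887 only validates the fit within [1.10, 9.85]; treat ŷ = 131.8783 with caution.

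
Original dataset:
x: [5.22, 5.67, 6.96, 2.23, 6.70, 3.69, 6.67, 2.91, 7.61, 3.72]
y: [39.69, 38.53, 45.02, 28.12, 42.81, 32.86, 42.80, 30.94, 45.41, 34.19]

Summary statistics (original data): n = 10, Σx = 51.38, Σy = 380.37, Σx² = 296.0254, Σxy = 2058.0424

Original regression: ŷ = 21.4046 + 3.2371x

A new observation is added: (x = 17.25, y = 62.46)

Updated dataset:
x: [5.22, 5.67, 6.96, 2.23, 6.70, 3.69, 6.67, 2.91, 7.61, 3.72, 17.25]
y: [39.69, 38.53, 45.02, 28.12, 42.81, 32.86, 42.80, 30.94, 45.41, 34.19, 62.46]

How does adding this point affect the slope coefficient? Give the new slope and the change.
Adding the point moves β₁ from 3.2371 to 2.2529, i.e. it decreases by 0.9842 (-30.4%).

The new point has HIGH LEVERAGE: x = 17.25 is far from the original mean x̄ = 51.38/10 ≈ 5.14 (original range [2.23, 7.61]).

Step 1: Update the sums with the new point (n goes from 10 to 11)
Σx  = 51.38 + 17.25 = 68.63
Σy  = 380.37 + 62.46 = 442.83
Σx² = 296.0254 + 17.25² = 296.0254 + 297.5625 = 593.5879
Σxy = 2058.0424 + 17.25×62.46 = 2058.0424 + 1077.4350 = 3135.4774

Step 2: Recompute the slope with b₁ = (nΣxy − ΣxΣy) / (nΣx² − (Σx)²)
Numerator   = 11×3135.4774 − 68.63×442.83 = 34490.2514 − 30391.4229 = 4098.8285
Denominator = 11×593.5879 − 68.63² = 6529.4669 − 4710.0769 = 1819.3900
b₁(new) = 4098.8285 / 1819.3900 = 2.2529

(Same formula on the original sums: (10×2058.0424 − 51.38×380.37) / (10×296.0254 − 51.38²) = 1037.0134 / 320.3496 = 3.2371, matching the given fit.)

Step 3: Change in slope
Δβ₁ = 2.2529 − 3.2371 = -0.9842
Relative change = -0.9842 / 3.2371 × 100% = -30.4%
→ the slope decreases when the point is added.

A high-leverage point only changes the slope if it is off the original line; here y = 62.46 is below the original trend, so the slope decreases.
In practice: check such a point for data-entry or measurement error; refit with and without it and report both if conclusions differ.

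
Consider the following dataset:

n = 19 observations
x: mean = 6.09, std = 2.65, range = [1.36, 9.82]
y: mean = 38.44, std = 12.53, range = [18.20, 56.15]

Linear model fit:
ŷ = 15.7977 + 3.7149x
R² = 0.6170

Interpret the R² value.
About 61.70% of the variability in y is accounted for by the regression on x (R² = 0.6170) — a moderate linear fit.

The coefficient of determination R² is the fraction of the total variation in y that the fitted line accounts for.

Here R² = 0.6170:
- Explained: 61.70% of the variation in y
- Unexplained (residual): 100% − 61.70% = 38.30%
- Rule of thumb (below 0.3 weak; 0.3 to below 0.7 moderate; 0.7 and above strong) → moderate

Note: R² never decreases when predictors are added, so it should not be used alone to compare models of different size.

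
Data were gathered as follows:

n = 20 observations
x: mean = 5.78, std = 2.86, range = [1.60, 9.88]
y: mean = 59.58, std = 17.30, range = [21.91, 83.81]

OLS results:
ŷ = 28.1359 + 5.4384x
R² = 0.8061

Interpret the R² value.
R² = 0.8061 means 80.61% of the variation in y is explained by the linear relationship with x. This indicates a strong fit.

R² = 1 − SS_res/SS_tot compares the residual scatter to the total scatter of y about its mean.

Here R² = 0.8061:
- Explained: 80.61% of the variation in y
- Unexplained (residual): 100% − 80.61% = 19.39%
- Rule of thumb (below 0.3 weak; 0.3 to below 0.7 moderate; 0.7 and above strong) → strong

Note: R² says nothing about causation, and a high R² does not by itself mean the linear form is appropriate — check the residuals.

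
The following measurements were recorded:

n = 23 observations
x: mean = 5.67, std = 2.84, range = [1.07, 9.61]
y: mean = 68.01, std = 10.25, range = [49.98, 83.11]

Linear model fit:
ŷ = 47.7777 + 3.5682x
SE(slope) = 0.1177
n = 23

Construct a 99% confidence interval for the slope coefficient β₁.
The 99% CI for β₁ is (3.2349, 3.9015)

Confidence interval for the slope:

The 99% CI for β₁ is: β̂₁ ± t*(α/2, n-2) × SE(β̂₁)

Step 1: Find critical t-value
- Confidence level = 0.99
- Degrees of freedom = n - 2 = 23 - 2 = 21
- t*(α/2, 21) = 2.8314

Step 2: Calculate margin of error
Margin = 2.8314 × 0.1177 = 0.3333

Step 3: Construct interval
CI = 3.5682 ± 0.3333
CI = (3.2349, 3.9015)

Interpretation: each one-unit increase in x is associated with a change in mean y of between 3.2349 and 3.9015, with 99% confidence.
The interval does not include 0, suggesting a significant linear relationship.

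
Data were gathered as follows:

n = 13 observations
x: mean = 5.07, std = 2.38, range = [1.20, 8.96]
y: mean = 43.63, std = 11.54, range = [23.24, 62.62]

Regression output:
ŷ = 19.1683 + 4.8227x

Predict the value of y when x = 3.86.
ŷ = 37.7839

To predict y for x = 3.86, substitute into the regression equation:

ŷ = 19.1683 + 4.8227 × 3.86
ŷ = 19.1683 + 18.6156
ŷ = 37.7839

This is the fitted mean response at that x — an individual observation would come with a wider prediction interval.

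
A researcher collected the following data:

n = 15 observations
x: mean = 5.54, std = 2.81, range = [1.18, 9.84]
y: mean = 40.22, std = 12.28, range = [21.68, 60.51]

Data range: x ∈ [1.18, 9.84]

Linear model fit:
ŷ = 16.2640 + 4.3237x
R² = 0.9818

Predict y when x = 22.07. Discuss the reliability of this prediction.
The equation gives ŷ = 111.6881; however x = 22.07 is 12.23 units above the observed range, so this extrapolated value should not be trusted.

Prediction calculation:
ŷ = 16.2640 + 4.3237 × 22.07
ŷ = 111.6881

Reliability:
- Data range: x ∈ [1.18, 9.84]
- Prediction point: x = 22.07 is 12.23 units above the observed range → this is EXTRAPOLATION, not interpolation

Why that matters here:
- The standard error of prediction grows with (x − x̄)², and x = 22.07 is far from x̄ = 5.54
- R² describes fit only over the sampled x values; it says nothing about behaviour beyond them
- There are no observations near this x to validate the fitted line there

The R² = 0.9818 only validates the fit within [1.18, 9.84]; treat ŷ = 111.6881 with caution.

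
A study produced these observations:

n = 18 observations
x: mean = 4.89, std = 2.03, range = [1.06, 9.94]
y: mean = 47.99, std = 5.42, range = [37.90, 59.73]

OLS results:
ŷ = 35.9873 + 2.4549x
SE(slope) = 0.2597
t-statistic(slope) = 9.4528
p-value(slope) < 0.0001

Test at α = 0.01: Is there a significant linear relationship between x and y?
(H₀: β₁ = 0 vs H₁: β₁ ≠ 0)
Reject H₀: p-value < 0.0001 < α = 0.01. The linear relationship is significant at the 1% level.

Hypothesis test for the slope coefficient:

H₀: β₁ = 0 (no linear relationship)
H₁: β₁ ≠ 0 (linear relationship exists)

Test statistic: t = β̂₁ / SE(β̂₁) = 2.4549 / 0.2597 = 9.4528

The p-value (<0.0001) is the probability, under H₀, of a t-statistic at least as extreme as |t| = 9.4528 (two-sided, df = n − 2 = 16).

Decision rule: reject H₀ if p-value < α.
p-value < 0.0001 < α = 0.01 → reject H₀.

Conclusion: the linear association between x and y is significant at the 1% level.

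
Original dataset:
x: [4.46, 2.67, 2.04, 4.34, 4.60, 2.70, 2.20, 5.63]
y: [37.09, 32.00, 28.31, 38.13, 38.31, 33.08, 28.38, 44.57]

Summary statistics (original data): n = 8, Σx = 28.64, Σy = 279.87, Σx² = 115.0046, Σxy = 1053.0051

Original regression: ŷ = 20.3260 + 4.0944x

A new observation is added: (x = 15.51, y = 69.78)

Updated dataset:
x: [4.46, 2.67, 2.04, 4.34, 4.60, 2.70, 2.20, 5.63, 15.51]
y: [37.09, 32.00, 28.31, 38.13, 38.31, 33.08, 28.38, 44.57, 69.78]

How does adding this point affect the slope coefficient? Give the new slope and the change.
The slope changes from 4.0944 to 3.0224 (change of -1.0720, or -26.2%).

The new point has HIGH LEVERAGE: x = 15.51 is far from the original mean x̄ = 28.64/8 ≈ 3.58 (original range [2.04, 5.63]).

Step 1: Update the sums with the new point (n goes from 8 to 9)
Σx  = 28.64 + 15.51 = 44.15
Σy  = 279.87 + 69.78 = 349.65
Σx² = 115.0046 + 15.51² = 115.0046 + 240.5601 = 355.5647
Σxy = 1053.0051 + 15.51×69.78 = 1053.0051 + 1082.2878 = 2135.2929

Step 2: Recompute the slope with b₁ = (nΣxy − ΣxΣy) / (nΣx² − (Σx)²)
Numerator   = 9×2135.2929 − 44.15×349.65 = 19217.6361 − 15437.0475 = 3780.5886
Denominator = 9×355.5647 − 44.15² = 3200.0823 − 1949.2225 = 1250.8598
b₁(new) = 3780.5886 / 1250.8598 = 3.0224

(Same formula on the original sums: (8×1053.0051 − 28.64×279.87) / (8×115.0046 − 28.64²) = 408.5640 / 99.7872 = 4.0944, matching the given fit.)

Step 3: Change in slope
Δβ₁ = 3.0224 − 4.0944 = -1.0720
Relative change = -1.0720 / 4.0944 × 100% = -26.2%
→ the slope decreases when the point is added.

Because the point sits below the extension of the original line at a high-leverage x, it tilts the fit down.
In practice: refit with and without it and report both if conclusions differ.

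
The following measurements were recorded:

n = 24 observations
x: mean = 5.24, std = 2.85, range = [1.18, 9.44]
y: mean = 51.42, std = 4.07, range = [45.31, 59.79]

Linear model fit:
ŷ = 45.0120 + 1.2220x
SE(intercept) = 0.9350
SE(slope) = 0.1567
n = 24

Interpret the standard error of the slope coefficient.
SE(slope) = 0.1567 measures the uncertainty in the estimated slope. The coefficient is estimated precisely (SE/|β̂₁| = 12.8%).

What SE measures:
- The standard error quantifies the sampling variability of the coefficient estimate
- It is the estimated standard deviation of β̂₁ across hypothetical repeated samples of the same size
- Smaller SE → more precise estimate

Relative precision:
- SE / |β̂₁| = 0.1567 / 1.2220 = 12.8%
- Rule of thumb (under 20%: precise; 20% to under 50%: moderately precise; 50% or more: imprecise) → precise

Link to the t-test: t = β̂₁ / SE(β̂₁) = 1.2220 / 0.1567 = 7.7983, the statistic for H₀: β₁ = 0.

What drives SE(β̂₁): more residual scatter → larger SE.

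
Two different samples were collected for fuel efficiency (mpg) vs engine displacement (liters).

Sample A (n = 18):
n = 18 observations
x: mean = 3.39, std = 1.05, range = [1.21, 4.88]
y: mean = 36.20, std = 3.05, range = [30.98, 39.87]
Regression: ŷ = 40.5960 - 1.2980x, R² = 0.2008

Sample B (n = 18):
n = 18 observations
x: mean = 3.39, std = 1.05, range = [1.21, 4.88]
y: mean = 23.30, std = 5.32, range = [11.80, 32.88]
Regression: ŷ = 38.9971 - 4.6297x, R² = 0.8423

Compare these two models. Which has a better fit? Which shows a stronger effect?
Model B has the better fit (R² = 0.8423 vs 0.2008). Model B shows the stronger effect (|β₁| = 4.6297 vs 1.2980).

Model Comparison:

Goodness of fit (R²):
- Model A: R² = 0.2008 → 20.08% of variance in fuel efficiency explained
- Model B: R² = 0.8423 → 84.23% of variance in fuel efficiency explained
- 0.8423 > 0.2008 → Model B has the better fit

Which has the larger per-liter effect? (|β₁|)
- Model A: β₁ = -1.2980 → predicted fuel efficiency falls 1.2980 mpg per additional liter of engine displacement
- Model B: β₁ = -4.6297 → predicted fuel efficiency falls 4.6297 mpg per additional liter of engine displacement
- |-1.2980| < |-4.6297| → Model B shows the stronger marginal effect

Note: The two samples could reflect different populations, time periods, or measurement quality.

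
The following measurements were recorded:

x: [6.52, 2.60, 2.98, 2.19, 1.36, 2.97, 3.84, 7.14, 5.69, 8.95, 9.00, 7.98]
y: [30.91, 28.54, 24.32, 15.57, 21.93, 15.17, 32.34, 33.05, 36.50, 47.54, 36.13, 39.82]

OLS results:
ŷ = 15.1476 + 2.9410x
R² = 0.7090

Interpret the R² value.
R² = 0.7090 means 70.90% of the variation in y is explained by the linear relationship with x. This indicates a strong fit.

The coefficient of determination R² is the fraction of the total variation in y that the fitted line accounts for.

Here R² = 0.7090:
- Explained: 70.90% of the variation in y
- Unexplained (residual): 100% − 70.90% = 29.10%
- Rule of thumb (below 0.3 weak; 0.3 to below 0.7 moderate; 0.7 and above strong) → strong

Calculation: R² = 1 − (SS_res / SS_tot), where SS_res is the sum of squared residuals and SS_tot the total sum of squares.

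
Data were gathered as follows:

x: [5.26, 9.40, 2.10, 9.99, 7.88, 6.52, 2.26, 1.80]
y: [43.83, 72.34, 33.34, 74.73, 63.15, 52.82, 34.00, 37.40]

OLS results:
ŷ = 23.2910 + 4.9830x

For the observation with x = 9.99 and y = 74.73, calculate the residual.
Residual = 1.6588

The residual is the difference between the actual value and the predicted value:

Residual = y - ŷ

Step 1: Calculate predicted value
ŷ = 23.2910 + 4.9830 × 9.99
ŷ = 73.0712

Step 2: Calculate residual
Residual = 74.73 - 73.0712
Residual = 1.6588

The residual is positive, so the observed y = 74.73 sits above the regression line (the line underestimates it by 1.6588).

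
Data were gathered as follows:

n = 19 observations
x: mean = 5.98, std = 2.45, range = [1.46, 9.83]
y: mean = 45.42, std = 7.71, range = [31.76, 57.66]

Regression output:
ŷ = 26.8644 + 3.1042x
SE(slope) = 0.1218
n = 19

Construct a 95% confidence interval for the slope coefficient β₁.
The 95% CI for β₁ is (2.8472, 3.3612)

Confidence interval for the slope:

The 95% CI for β₁ is: β̂₁ ± t*(α/2, n-2) × SE(β̂₁)

Step 1: Find critical t-value
- Confidence level = 0.95
- Degrees of freedom = n - 2 = 19 - 2 = 17
- t*(α/2, 17) = 2.1098

Step 2: Calculate margin of error
Margin = 2.1098 × 0.1218 = 0.2570

Step 3: Construct interval
CI = 3.1042 ± 0.2570
CI = (2.8472, 3.3612)

Interpretation: each one-unit increase in x is associated with a change in mean y of between 2.8472 and 3.3612, with 95% confidence.
The interval does not include 0, suggesting a significant linear relationship.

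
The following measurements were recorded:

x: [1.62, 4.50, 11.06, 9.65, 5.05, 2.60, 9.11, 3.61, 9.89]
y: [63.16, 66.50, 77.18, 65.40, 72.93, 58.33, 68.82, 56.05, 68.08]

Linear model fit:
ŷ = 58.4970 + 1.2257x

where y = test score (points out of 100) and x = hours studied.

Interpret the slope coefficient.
On average, test score is about 1.2257 points higher for every extra hour of study time.

β₁ = 1.2257 is the change in predicted test score (points) per additional hour of study time.

Interpretation:
- Study time up by 1 hour → predicted test score increases by 1.2257 points
- The effect is assumed constant over the observed range of x (linearity)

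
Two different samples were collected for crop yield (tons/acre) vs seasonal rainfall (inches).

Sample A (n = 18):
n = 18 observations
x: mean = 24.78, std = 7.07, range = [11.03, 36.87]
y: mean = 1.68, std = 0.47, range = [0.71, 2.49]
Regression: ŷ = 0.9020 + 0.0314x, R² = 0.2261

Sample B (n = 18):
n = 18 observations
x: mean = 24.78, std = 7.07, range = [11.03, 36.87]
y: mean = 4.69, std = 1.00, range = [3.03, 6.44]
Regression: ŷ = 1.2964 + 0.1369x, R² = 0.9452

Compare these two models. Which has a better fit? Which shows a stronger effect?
Model B has the better fit (R² = 0.9452 vs 0.2261). Model B shows the stronger effect (|β₁| = 0.1369 vs 0.0314).

Model Comparison:

Which explains more variance? (R²)
- Model A: R² = 0.2261 → 22.61% of variance in crop yield explained
- Model B: R² = 0.9452 → 94.52% of variance in crop yield explained
- 0.9452 > 0.2261 → Model B has the better fit

Effect size (slope magnitude):
- Model A: β₁ = 0.0314 → predicted crop yield rises 0.0314 tons/acre per additional inch of rainfall
- Model B: β₁ = 0.1369 → predicted crop yield rises 0.1369 tons/acre per additional inch of rainfall
- |0.0314| < |0.1369| → Model B shows the stronger marginal effect

Note: A steeper slope doesn't make a better model if the scatter around the line is large.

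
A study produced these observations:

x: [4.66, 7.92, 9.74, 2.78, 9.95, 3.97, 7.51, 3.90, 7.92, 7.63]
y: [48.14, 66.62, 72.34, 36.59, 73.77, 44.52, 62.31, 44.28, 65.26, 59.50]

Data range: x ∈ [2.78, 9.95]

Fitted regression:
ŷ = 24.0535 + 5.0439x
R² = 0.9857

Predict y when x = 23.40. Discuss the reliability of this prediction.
The equation gives ŷ = 142.0808; however x = 23.40 is 13.45 units above the observed range, so this extrapolated value should not be trusted.

Prediction calculation:
ŷ = 24.0535 + 5.0439 × 23.40
ŷ = 142.0808

Reliability:
- Data range: x ∈ [2.78, 9.95]
- Prediction point: x = 23.40 is 13.45 units above the observed range → this is EXTRAPOLATION, not interpolation

Why that matters here:
- R² describes fit only over the sampled x values; it says nothing about behaviour beyond them
- Real relationships often flatten, saturate, or turn nonlinear at extremes

Report the number if required, but flag clearly that it is an extrapolation.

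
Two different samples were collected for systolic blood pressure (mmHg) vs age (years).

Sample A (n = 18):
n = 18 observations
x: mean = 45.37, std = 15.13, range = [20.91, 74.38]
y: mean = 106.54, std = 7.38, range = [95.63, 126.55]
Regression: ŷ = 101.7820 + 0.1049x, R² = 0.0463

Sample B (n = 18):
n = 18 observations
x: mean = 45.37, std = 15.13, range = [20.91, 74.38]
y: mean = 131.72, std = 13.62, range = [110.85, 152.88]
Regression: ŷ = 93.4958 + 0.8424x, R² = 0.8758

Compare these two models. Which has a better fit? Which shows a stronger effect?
Model B has the better fit (R² = 0.8758 vs 0.0463). Model B shows the stronger effect (|β₁| = 0.8424 vs 0.1049).

Model Comparison:

Goodness of fit (R²):
- Model A: R² = 0.0463 → 4.63% of variance in blood pressure explained
- Model B: R² = 0.8758 → 87.58% of variance in blood pressure explained
- 0.8758 > 0.0463 → Model B has the better fit

Effect size (slope magnitude):
- Model A: β₁ = 0.1049 → predicted blood pressure rises 0.1049 mmHg per additional year of age
- Model B: β₁ = 0.8424 → predicted blood pressure rises 0.8424 mmHg per additional year of age
- |0.1049| < |0.8424| → Model B shows the stronger marginal effect

Notes:
- A better fit (higher R²) doesn't necessarily mean a more important relationship.
- The two samples could reflect different populations, time periods, or measurement quality.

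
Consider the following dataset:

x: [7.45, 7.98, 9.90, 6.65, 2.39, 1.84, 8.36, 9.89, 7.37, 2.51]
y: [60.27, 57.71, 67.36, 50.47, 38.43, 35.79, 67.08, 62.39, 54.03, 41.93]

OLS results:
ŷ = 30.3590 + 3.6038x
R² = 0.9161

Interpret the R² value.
About 91.61% of the variability in y is accounted for by the regression on x (R² = 0.9161) — a strong linear fit.

R² (coefficient of determination) measures the proportion of variance in y explained by the regression model.

Here R² = 0.9161:
- Explained: 91.61% of the variation in y
- Unexplained (residual): 100% − 91.61% = 8.39%
- Rule of thumb (below 0.3 weak; 0.3 to below 0.7 moderate; 0.7 and above strong) → strong

Note: R² never decreases when predictors are added, so it should not be used alone to compare models of different size.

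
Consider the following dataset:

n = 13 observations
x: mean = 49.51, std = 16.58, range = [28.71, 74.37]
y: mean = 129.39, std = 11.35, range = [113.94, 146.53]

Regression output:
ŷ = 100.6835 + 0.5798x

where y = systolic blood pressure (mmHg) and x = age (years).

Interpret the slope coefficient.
For each additional year of age, predicted blood pressure increases by approximately 0.5798 mmHg.

β₁ = 0.5798 is the change in predicted blood pressure (mmHg) per additional year of age.

Interpretation:
- Age up by 1 year → predicted blood pressure increases by 0.5798 mmHg
- This is a linear approximation: the same per-unit change is assumed across the whole observed x range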